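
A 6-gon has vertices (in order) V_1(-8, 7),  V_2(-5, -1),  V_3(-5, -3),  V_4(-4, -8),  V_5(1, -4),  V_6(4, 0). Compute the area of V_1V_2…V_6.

74.5

V_1→V_2: (-8)(-1) − (-5)(7) = 43
V_2→V_3: (-5)(-3) − (-5)(-1) = 10
V_3→V_4: (-5)(-8) − (-4)(-3) = 28
V_4→V_5: (-4)(-4) − (1)(-8) = 24
V_5→V_6: (1)(0) − (4)(-4) = 16
V_6→V_1: (4)(7) − (-8)(0) = 28
Σ = 149
Area = |Σ|/2 = 74.5.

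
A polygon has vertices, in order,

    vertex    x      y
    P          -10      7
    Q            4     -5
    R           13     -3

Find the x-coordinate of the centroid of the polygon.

Apply the surveyor's formula. First the cross-terms c_i = x_i·y_{i+1} − x_{i+1}·y_i:
  22, 53, 61  ⇒  2A = 136, A = 68.
Then Σ (x_i + x_{i+1})·c_i = 952, so x̄ = 952 / (6·68) = 7/3.

7/3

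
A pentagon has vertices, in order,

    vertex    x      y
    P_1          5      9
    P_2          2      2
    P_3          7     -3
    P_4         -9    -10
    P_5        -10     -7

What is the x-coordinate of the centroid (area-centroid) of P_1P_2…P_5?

Apply the shoelace formula. First the cross-terms c_i = x_i·y_{i+1} − x_{i+1}·y_i:
  -8, -20, -97, -37, -55  ⇒  2A = -217, A = -108.5.
Then Σ (x_i + x_{i+1})·c_i = 936, so x̄ = 936 / (6·(-108.5)) = -312/217.

-312/217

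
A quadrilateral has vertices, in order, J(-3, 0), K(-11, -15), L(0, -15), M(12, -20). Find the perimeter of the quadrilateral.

66

|JK| = √((-8)² + (-15)²) = √289 = 17
|KL| = √((11)² + (0)²) = √121 = 11
|LM| = √((12)² + (-5)²) = √169 = 13
|MJ| = √((-15)² + (20)²) = √625 = 25
Perimeter = 17 + 11 + 13 + 25 = 66.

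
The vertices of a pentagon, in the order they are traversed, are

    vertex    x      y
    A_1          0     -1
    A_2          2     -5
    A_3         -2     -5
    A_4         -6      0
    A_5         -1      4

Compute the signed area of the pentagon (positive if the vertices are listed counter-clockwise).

-35.5

Apply the shoelace (surveyor's) formula: 2A = Σ (x_i·y_{i+1} − x_{i+1}·y_i), indices taken mod 5.
Σ = (2) + (-20) + (-30) + (-24) + (1) = -71
Signed area = Σ/2 = -35.5 (negative ⇒ clockwise traversal).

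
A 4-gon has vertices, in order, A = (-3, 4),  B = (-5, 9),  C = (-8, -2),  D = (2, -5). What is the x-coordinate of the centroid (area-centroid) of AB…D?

Apply the shoelace formula. First the cross-terms c_i = x_i·y_{i+1} − x_{i+1}·y_i:
  -7, 82, 44, -7  ⇒  2A = 112, A = 56.
Then Σ (x_i + x_{i+1})·c_i = -1267, so x̄ = -1267 / (6·56) = -181/48.

-181/48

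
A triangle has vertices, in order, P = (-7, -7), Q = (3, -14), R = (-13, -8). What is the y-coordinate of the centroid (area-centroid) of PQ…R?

Apply the shoelace formula. First the cross-terms c_i = x_i·y_{i+1} − x_{i+1}·y_i:
  119, -206, 35  ⇒  2A = -52, A = -26.
Then Σ (y_i + y_{i+1})·c_i = 1508, so ȳ = 1508 / (6·(-26)) = -29/3.

-29/3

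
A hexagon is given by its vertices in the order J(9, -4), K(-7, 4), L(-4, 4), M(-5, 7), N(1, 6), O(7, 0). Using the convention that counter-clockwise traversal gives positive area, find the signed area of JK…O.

Apply the shoelace (surveyor's) formula: 2A = Σ (x_i·y_{i+1} − x_{i+1}·y_i), indices taken mod 6.
Cross-terms: 8, -12, -8, -37, -42, -28  ⇒  Σ = -119
Signed area = Σ/2 = -59.5 (negative ⇒ clockwise traversal).

-59.5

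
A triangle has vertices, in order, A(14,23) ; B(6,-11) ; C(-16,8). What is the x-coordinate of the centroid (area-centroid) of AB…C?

Apply the surveyor's formula. First the cross-terms c_i = x_i·y_{i+1} − x_{i+1}·y_i:
  -292, -128, -480  ⇒  2A = -900, A = -450.
Then Σ (x_i + x_{i+1})·c_i = -3600, so x̄ = -3600 / (6·(-450)) = 4/3.

4/3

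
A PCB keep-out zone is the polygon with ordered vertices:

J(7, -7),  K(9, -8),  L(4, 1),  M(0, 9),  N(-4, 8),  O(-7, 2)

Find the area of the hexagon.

101.5

Apply Gauss's area formula: 2A = Σ (x_i·y_{i+1} − x_{i+1}·y_i), indices taken mod 6.
J→K: (7)(-8) − (9)(-7) = 7
K→L: (9)(1) − (4)(-8) = 41
L→M: (4)(9) − (0)(1) = 36
M→N: (0)(8) − (-4)(9) = 36
N→O: (-4)(2) − (-7)(8) = 48
O→J: (-7)(-7) − (7)(2) = 35
Σ = 203
Area = |Σ|/2 = 101.5.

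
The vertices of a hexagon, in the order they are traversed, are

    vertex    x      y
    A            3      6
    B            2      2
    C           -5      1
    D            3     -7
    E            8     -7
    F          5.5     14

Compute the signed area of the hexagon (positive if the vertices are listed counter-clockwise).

Apply the shoelace (surveyor's) formula: 2A = Σ (x_i·y_{i+1} − x_{i+1}·y_i), indices taken mod 6.
Cross-terms: -6, 12, 32, 35, 150.5, -9  ⇒  Σ = 214.5
Signed area = Σ/2 = 107.25 (positive ⇒ counter-clockwise traversal).

107.25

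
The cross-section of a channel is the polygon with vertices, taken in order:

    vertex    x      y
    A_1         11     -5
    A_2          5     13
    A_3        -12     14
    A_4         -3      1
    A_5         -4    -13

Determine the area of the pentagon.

315

Cross-terms: 168, 226, 30, 43, 163  ⇒  Σ = 630
Area = |Σ|/2 = 315.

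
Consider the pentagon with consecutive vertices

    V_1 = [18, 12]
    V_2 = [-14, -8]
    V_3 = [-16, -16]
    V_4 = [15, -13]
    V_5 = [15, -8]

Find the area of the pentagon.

483.5

Apply Gauss's area formula: 2A = Σ (x_i·y_{i+1} − x_{i+1}·y_i), indices taken mod 5.
Cross-terms: 24, 96, 448, 75, 324  ⇒  Σ = 967
Area = |Σ|/2 = 483.5.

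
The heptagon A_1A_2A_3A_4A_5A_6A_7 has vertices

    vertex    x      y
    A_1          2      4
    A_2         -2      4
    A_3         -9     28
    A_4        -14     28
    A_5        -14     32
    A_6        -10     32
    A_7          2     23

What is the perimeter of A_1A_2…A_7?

|A_1A_2| = √((-4)² + (0)²) = √16 = 4
|A_2A_3| = √((-7)² + (24)²) = √625 = 25
|A_3A_4| = √((-5)² + (0)²) = √25 = 5
|A_4A_5| = √((0)² + (4)²) = √16 = 4
|A_5A_6| = √((4)² + (0)²) = √16 = 4
|A_6A_7| = √((12)² + (-9)²) = √225 = 15
|A_7A_1| = √((0)² + (-19)²) = √361 = 19
Perimeter = 4 + 25 + 5 + 4 + 4 + 15 + 19 = 76.

76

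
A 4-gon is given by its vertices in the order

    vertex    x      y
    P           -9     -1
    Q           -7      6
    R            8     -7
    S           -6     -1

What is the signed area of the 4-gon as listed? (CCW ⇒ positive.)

Apply Gauss's area formula: 2A = Σ (x_i·y_{i+1} − x_{i+1}·y_i), indices taken mod 4.
Σ = (-61) + (1) + (-50) + (-3) = -113
Signed area = Σ/2 = -56.5 (negative ⇒ clockwise traversal).

-56.5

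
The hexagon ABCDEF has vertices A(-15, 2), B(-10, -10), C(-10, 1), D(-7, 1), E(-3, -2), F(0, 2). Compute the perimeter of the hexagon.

52

|AB| = √((5)² + (-12)²) = √169 = 13
|BC| = √((0)² + (11)²) = √121 = 11
|CD| = √((3)² + (0)²) = √9 = 3
|DE| = √((4)² + (-3)²) = √25 = 5
|EF| = √((3)² + (4)²) = √25 = 5
|FA| = √((-15)² + (0)²) = √225 = 15
Perimeter = 13 + 11 + 3 + 5 + 5 + 15 = 52.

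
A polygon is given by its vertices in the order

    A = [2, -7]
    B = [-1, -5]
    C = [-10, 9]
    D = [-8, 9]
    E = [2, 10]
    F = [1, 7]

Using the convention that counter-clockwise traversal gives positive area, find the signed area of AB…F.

Apply the surveyor's formula: 2A = Σ (x_i·y_{i+1} − x_{i+1}·y_i), indices taken mod 6.
Σ = (-17) + (-59) + (-18) + (-98) + (4) + (-21) = -209
Signed area = Σ/2 = -104.5 (negative ⇒ clockwise traversal).

-104.5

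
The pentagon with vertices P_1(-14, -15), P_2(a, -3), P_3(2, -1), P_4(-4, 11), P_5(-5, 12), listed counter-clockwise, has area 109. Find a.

The doubled signed area Σ (x_i y_{i+1} − x_{i+1} y_i) is linear in a.
With a=0 it equals 316; the coefficient of a is 14 (from the two edges through P_2).
So 14·a + 316 = 2·109 = 218 ⇒ a = -7.

-7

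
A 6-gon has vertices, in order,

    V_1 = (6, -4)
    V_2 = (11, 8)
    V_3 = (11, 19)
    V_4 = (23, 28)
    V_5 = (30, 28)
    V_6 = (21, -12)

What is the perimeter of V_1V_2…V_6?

104

|V_1V_2| = √((5)² + (12)²) = √169 = 13
|V_2V_3| = √((0)² + (11)²) = √121 = 11
|V_3V_4| = √((12)² + (9)²) = √225 = 15
|V_4V_5| = √((7)² + (0)²) = √49 = 7
|V_5V_6| = √((-9)² + (-40)²) = √1681 = 41
|V_6V_1| = √((-15)² + (8)²) = √289 = 17
Perimeter = 13 + 11 + 15 + 7 + 41 + 17 = 104.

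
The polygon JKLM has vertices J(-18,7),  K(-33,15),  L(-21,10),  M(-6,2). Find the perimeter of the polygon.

|JK| = √((-15)² + (8)²) = √289 = 17
|KL| = √((12)² + (-5)²) = √169 = 13
|LM| = √((15)² + (-8)²) = √289 = 17
|MJ| = √((-12)² + (5)²) = √169 = 13
Perimeter = 17 + 13 + 17 + 13 = 60.

60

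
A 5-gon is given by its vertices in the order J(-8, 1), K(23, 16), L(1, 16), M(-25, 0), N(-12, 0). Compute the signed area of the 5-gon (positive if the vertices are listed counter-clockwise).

294.5

Σ = (-151) + (352) + (400) + (0) + (-12) = 589
Signed area = Σ/2 = 294.5 (positive ⇒ counter-clockwise traversal).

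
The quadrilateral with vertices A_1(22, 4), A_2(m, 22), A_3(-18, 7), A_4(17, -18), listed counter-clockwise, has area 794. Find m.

13

The doubled signed area Σ (x_i y_{i+1} − x_{i+1} y_i) is linear in m.
With m=0 it equals 1549; the coefficient of m is 3 (from the two edges through A_2).
So 3·m + 1549 = 2·794 = 1588 ⇒ m = 13.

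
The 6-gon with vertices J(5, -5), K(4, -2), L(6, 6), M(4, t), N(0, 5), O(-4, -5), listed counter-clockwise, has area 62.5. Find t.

The doubled signed area Σ (x_i y_{i+1} − x_{i+1} y_i) is linear in t.
With t=0 it equals 107; the coefficient of t is 6 (from the two edges through M).
So 6·t + 107 = 2·62.5 = 125 ⇒ t = 3.

3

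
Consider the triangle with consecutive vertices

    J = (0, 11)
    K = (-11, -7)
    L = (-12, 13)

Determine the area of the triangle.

Apply the shoelace formula: 2A = Σ (x_i·y_{i+1} − x_{i+1}·y_i), indices taken mod 3.
Σ = (121) + (-227) + (-132) = -238
Area = |Σ|/2 = 119.

119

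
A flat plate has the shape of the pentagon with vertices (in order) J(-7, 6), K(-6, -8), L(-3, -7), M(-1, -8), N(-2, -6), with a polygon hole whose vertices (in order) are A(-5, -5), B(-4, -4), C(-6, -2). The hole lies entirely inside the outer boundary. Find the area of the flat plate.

Outer boundary:
Cross-terms: 92, 18, 17, -10, -54  ⇒  Σ = 63
Area = |Σ|/2 = 31.5.
Hole:
Cross-terms: 0, -16, 20  ⇒  Σ = 4
Area = |Σ|/2 = 2.
Net area = 31.5 − 2 = 29.5.

29.5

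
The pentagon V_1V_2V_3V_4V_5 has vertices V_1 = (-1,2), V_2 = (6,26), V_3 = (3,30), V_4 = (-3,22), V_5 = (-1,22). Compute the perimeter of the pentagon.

|V_1V_2| = √((7)² + (24)²) = √625 = 25
|V_2V_3| = √((-3)² + (4)²) = √25 = 5
|V_3V_4| = √((-6)² + (-8)²) = √100 = 10
|V_4V_5| = √((2)² + (0)²) = √4 = 2
|V_5V_1| = √((0)² + (-20)²) = √400 = 20
Perimeter = 25 + 5 + 10 + 2 + 20 = 62.

62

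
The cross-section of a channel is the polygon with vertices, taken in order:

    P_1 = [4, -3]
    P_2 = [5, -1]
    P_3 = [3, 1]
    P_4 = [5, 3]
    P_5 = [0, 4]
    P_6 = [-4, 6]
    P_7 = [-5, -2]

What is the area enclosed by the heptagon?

60

Σ = (11) + (8) + (4) + (20) + (16) + (38) + (23) = 120
Area = |Σ|/2 = 60.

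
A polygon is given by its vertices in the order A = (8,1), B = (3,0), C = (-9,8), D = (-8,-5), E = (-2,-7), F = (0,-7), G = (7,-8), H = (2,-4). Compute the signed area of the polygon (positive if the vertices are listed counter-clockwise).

Apply the surveyor's formula: 2A = Σ (x_i·y_{i+1} − x_{i+1}·y_i), indices taken mod 8.
Σ = (-3) + (24) + (109) + (46) + (14) + (49) + (-12) + (34) = 261
Signed area = Σ/2 = 130.5 (positive ⇒ counter-clockwise traversal).

130.5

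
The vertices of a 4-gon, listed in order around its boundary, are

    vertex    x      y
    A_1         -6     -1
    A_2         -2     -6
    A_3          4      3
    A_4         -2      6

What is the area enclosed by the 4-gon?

60

Σ = (34) + (18) + (30) + (38) = 120
Area = |Σ|/2 = 60.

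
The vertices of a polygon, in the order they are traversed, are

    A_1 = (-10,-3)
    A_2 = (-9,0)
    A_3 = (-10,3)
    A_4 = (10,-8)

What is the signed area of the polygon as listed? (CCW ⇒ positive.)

Cross-terms: -27, -27, 50, -110  ⇒  Σ = -114
Signed area = Σ/2 = -57 (negative ⇒ clockwise traversal).

-57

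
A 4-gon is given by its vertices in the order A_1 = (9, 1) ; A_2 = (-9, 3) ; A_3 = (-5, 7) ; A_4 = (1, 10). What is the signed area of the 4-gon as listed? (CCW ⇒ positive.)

-79

Apply the shoelace (surveyor's) formula: 2A = Σ (x_i·y_{i+1} − x_{i+1}·y_i), indices taken mod 4.
Cross-terms: 36, -48, -57, -89  ⇒  Σ = -158
Signed area = Σ/2 = -79 (negative ⇒ clockwise traversal).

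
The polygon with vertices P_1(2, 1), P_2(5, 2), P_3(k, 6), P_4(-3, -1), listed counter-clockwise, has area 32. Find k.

Write out the shoelace sum; only the two edges meeting at P_3 involve k:
2·Area = [(5·6 − k·2) + (k·(-1) − (-3)·6)] + -2
       = -3·k + 46 = 64
⇒ k = -6.

-6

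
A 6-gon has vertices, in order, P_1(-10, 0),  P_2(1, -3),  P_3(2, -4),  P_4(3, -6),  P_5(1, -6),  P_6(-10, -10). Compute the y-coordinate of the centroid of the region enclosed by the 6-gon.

Apply the surveyor's formula. First the cross-terms c_i = x_i·y_{i+1} − x_{i+1}·y_i:
  30, 2, 0, -12, -70, -100  ⇒  2A = -150, A = -75.
Then Σ (y_i + y_{i+1})·c_i = 2160, so ȳ = 2160 / (6·(-75)) = -4.8.

-4.8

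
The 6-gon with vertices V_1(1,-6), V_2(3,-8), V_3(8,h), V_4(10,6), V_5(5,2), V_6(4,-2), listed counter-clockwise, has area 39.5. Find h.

-1

The doubled signed area Σ (x_i y_{i+1} − x_{i+1} y_i) is linear in h.
With h=0 it equals 72; the coefficient of h is -7 (from the two edges through V_3).
So -7·h + 72 = 2·39.5 = 79 ⇒ h = -1.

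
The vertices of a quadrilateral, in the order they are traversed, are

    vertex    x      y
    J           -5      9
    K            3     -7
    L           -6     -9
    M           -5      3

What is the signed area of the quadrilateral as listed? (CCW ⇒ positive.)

-77

Apply the shoelace (surveyor's) formula: 2A = Σ (x_i·y_{i+1} − x_{i+1}·y_i), indices taken mod 4.
Σ = (8) + (-69) + (-63) + (-30) = -154
Signed area = Σ/2 = -77 (negative ⇒ clockwise traversal).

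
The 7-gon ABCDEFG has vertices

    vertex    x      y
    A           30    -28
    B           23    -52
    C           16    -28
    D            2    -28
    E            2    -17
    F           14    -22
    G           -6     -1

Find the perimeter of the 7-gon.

|AB| = √((-7)² + (-24)²) = √625 = 25
|BC| = √((-7)² + (24)²) = √625 = 25
|CD| = √((-14)² + (0)²) = √196 = 14
|DE| = √((0)² + (11)²) = √121 = 11
|EF| = √((12)² + (-5)²) = √169 = 13
|FG| = √((-20)² + (21)²) = √841 = 29
|GA| = √((36)² + (-27)²) = √2025 = 45
Perimeter = 25 + 25 + 14 + 11 + 13 + 29 + 45 = 162.

162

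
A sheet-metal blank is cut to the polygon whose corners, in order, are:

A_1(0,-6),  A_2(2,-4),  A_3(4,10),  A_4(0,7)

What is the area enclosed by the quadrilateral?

Apply Gauss's area formula: 2A = Σ (x_i·y_{i+1} − x_{i+1}·y_i), indices taken mod 4.
Cross-terms: 12, 36, 28, 0  ⇒  Σ = 76
Area = |Σ|/2 = 38.

38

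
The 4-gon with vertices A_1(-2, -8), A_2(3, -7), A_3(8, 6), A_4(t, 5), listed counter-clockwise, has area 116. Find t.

-5

Write out the shoelace sum; only the two edges meeting at A_4 involve t:
2·Area = [(8·5 − t·6) + (t·(-8) − (-2)·5)] + 112
       = -14·t + 162 = 232
⇒ t = -5.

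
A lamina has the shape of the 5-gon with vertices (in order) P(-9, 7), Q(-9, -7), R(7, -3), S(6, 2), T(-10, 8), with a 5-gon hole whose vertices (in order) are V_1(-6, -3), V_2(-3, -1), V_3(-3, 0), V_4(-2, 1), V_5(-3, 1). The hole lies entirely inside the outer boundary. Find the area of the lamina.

148.5

Outer boundary:
Apply the shoelace formula: 2A = Σ (x_i·y_{i+1} − x_{i+1}·y_i), indices taken mod 5.
P→Q: (-9)(-7) − (-9)(7) = 126
Q→R: (-9)(-3) − (7)(-7) = 76
R→S: (7)(2) − (6)(-3) = 32
S→T: (6)(8) − (-10)(2) = 68
T→P: (-10)(7) − (-9)(8) = 2
Σ = 304
Area = |Σ|/2 = 152.
Hole:
Σ = (-3) + (-3) + (-3) + (1) + (15) = 7
Area = |Σ|/2 = 3.5.
Net area = 152 − 3.5 = 148.5.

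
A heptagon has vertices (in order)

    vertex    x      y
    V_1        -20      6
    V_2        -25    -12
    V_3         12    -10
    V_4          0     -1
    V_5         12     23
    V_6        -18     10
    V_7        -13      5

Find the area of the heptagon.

690

V_1→V_2: (-20)(-12) − (-25)(6) = 390
V_2→V_3: (-25)(-10) − (12)(-12) = 394
V_3→V_4: (12)(-1) − (0)(-10) = -12
V_4→V_5: (0)(23) − (12)(-1) = 12
V_5→V_6: (12)(10) − (-18)(23) = 534
V_6→V_7: (-18)(5) − (-13)(10) = 40
V_7→V_1: (-13)(6) − (-20)(5) = 22
Σ = 1380
Area = |Σ|/2 = 690.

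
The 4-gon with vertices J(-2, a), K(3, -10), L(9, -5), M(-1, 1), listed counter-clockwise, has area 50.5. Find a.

Write out the shoelace sum; only the two edges meeting at J involve a:
2·Area = [((-1)·a − (-2)·1) + ((-2)·(-10) − 3·a)] + 79
       = -4·a + 101 = 101
⇒ a = 0.

0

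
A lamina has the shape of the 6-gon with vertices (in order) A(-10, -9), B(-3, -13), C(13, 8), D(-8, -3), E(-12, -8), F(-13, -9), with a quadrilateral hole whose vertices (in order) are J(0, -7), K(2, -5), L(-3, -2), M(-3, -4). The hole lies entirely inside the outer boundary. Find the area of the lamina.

Outer boundary:
Apply the shoelace (surveyor's) formula: 2A = Σ (x_i·y_{i+1} − x_{i+1}·y_i), indices taken mod 6.
Cross-terms: 103, 145, 25, 28, 4, 27  ⇒  Σ = 332
Area = |Σ|/2 = 166.
Hole:
Apply the surveyor's formula: 2A = Σ (x_i·y_{i+1} − x_{i+1}·y_i), indices taken mod 4.
Cross-terms: 14, -19, 6, 21  ⇒  Σ = 22
Area = |Σ|/2 = 11.
Net area = 166 − 11 = 155.

155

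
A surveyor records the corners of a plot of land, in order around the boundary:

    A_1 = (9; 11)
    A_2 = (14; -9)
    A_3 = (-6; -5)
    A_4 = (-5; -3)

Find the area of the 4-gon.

197

A_1→A_2: (9)(-9) − (14)(11) = -235
A_2→A_3: (14)(-5) − (-6)(-9) = -124
A_3→A_4: (-6)(-3) − (-5)(-5) = -7
A_4→A_1: (-5)(11) − (9)(-3) = -28
Σ = -394
Area = |Σ|/2 = 197.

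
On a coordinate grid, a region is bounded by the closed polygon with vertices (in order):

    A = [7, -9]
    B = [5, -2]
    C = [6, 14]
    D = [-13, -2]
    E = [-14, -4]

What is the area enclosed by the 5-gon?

230.5

Σ = (31) + (82) + (170) + (24) + (154) = 461
Area = |Σ|/2 = 230.5.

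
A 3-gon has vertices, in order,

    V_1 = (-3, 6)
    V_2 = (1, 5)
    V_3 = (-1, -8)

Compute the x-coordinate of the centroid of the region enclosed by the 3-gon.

-1

Apply Gauss's area formula. First the cross-terms c_i = x_i·y_{i+1} − x_{i+1}·y_i:
  -21, -3, -30  ⇒  2A = -54, A = -27.
Then Σ (x_i + x_{i+1})·c_i = 162, so x̄ = 162 / (6·(-27)) = -1.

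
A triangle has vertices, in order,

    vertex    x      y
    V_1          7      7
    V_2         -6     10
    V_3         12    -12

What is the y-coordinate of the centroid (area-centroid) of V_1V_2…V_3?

Apply the shoelace formula. First the cross-terms c_i = x_i·y_{i+1} − x_{i+1}·y_i:
  112, -48, 168  ⇒  2A = 232, A = 116.
Then Σ (y_i + y_{i+1})·c_i = 1160, so ȳ = 1160 / (6·116) = 5/3.

5/3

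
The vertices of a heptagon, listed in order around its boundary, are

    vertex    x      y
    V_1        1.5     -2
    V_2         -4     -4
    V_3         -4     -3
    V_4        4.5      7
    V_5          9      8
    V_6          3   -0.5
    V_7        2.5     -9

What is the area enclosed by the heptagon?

52.625

Apply the shoelace (surveyor's) formula: 2A = Σ (x_i·y_{i+1} − x_{i+1}·y_i), indices taken mod 7.
Cross-terms: -14, -4, -14.5, -27, -28.5, -25.75, 8.5  ⇒  Σ = -105.25
Area = |Σ|/2 = 52.625.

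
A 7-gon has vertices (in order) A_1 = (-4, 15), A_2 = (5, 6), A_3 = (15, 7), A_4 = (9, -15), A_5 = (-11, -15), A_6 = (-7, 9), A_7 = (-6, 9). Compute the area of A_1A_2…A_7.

A_1→A_2: (-4)(6) − (5)(15) = -99
A_2→A_3: (5)(7) − (15)(6) = -55
A_3→A_4: (15)(-15) − (9)(7) = -288
A_4→A_5: (9)(-15) − (-11)(-15) = -300
A_5→A_6: (-11)(9) − (-7)(-15) = -204
A_6→A_7: (-7)(9) − (-6)(9) = -9
A_7→A_1: (-6)(15) − (-4)(9) = -54
Σ = -1009
Area = |Σ|/2 = 504.5.

504.5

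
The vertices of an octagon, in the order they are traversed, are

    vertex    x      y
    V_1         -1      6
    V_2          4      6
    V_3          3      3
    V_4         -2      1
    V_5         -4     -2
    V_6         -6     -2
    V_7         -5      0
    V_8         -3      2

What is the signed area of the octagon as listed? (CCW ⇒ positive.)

-29.5

V_1→V_2: (-1)(6) − (4)(6) = -30
V_2→V_3: (4)(3) − (3)(6) = -6
V_3→V_4: (3)(1) − (-2)(3) = 9
V_4→V_5: (-2)(-2) − (-4)(1) = 8
V_5→V_6: (-4)(-2) − (-6)(-2) = -4
V_6→V_7: (-6)(0) − (-5)(-2) = -10
V_7→V_8: (-5)(2) − (-3)(0) = -10
V_8→V_1: (-3)(6) − (-1)(2) = -16
Σ = -59
Signed area = Σ/2 = -29.5 (negative ⇒ clockwise traversal).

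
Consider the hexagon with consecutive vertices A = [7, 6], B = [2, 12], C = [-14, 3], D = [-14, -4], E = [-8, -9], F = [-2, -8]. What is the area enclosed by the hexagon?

264

Apply the surveyor's formula: 2A = Σ (x_i·y_{i+1} − x_{i+1}·y_i), indices taken mod 6.
A→B: (7)(12) − (2)(6) = 72
B→C: (2)(3) − (-14)(12) = 174
C→D: (-14)(-4) − (-14)(3) = 98
D→E: (-14)(-9) − (-8)(-4) = 94
E→F: (-8)(-8) − (-2)(-9) = 46
F→A: (-2)(6) − (7)(-8) = 44
Σ = 528
Area = |Σ|/2 = 264.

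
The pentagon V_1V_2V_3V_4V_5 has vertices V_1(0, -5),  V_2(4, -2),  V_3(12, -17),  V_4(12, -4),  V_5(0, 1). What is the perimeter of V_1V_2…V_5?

|V_1V_2| = √((4)² + (3)²) = √25 = 5
|V_2V_3| = √((8)² + (-15)²) = √289 = 17
|V_3V_4| = √((0)² + (13)²) = √169 = 13
|V_4V_5| = √((-12)² + (5)²) = √169 = 13
|V_5V_1| = √((0)² + (-6)²) = √36 = 6
Perimeter = 5 + 17 + 13 + 13 + 6 = 54.

54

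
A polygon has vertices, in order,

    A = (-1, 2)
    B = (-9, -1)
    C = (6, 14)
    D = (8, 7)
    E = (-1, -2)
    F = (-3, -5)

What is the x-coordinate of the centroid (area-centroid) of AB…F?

275/192

Apply the shoelace (surveyor's) formula. First the cross-terms c_i = x_i·y_{i+1} − x_{i+1}·y_i:
  19, -120, -70, -9, -1, -11  ⇒  2A = -192, A = -96.
Then Σ (x_i + x_{i+1})·c_i = -825, so x̄ = -825 / (6·(-96)) = 275/192.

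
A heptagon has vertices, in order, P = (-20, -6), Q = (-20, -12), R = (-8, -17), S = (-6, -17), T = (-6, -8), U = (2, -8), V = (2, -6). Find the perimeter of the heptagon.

62

|PQ| = √((0)² + (-6)²) = √36 = 6
|QR| = √((12)² + (-5)²) = √169 = 13
|RS| = √((2)² + (0)²) = √4 = 2
|ST| = √((0)² + (9)²) = √81 = 9
|TU| = √((8)² + (0)²) = √64 = 8
|UV| = √((0)² + (2)²) = √4 = 2
|VP| = √((-22)² + (0)²) = √484 = 22
Perimeter = 6 + 13 + 2 + 9 + 8 + 2 + 22 = 62.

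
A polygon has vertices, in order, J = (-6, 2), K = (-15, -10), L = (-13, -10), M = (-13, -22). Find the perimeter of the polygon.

54

|JK| = √((-9)² + (-12)²) = √225 = 15
|KL| = √((2)² + (0)²) = √4 = 2
|LM| = √((0)² + (-12)²) = √144 = 12
|MJ| = √((7)² + (24)²) = √625 = 25
Perimeter = 15 + 2 + 12 + 25 = 54.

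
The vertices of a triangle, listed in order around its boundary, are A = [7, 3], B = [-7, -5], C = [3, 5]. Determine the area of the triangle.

Apply the shoelace formula: 2A = Σ (x_i·y_{i+1} − x_{i+1}·y_i), indices taken mod 3.
Cross-terms: -14, -20, -26  ⇒  Σ = -60
Area = |Σ|/2 = 30.

30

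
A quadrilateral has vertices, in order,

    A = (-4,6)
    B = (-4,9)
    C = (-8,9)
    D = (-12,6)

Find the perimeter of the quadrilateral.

20

|AB| = √((0)² + (3)²) = √9 = 3
|BC| = √((-4)² + (0)²) = √16 = 4
|CD| = √((-4)² + (-3)²) = √25 = 5
|DA| = √((8)² + (0)²) = √64 = 8
Perimeter = 3 + 4 + 5 + 8 = 20.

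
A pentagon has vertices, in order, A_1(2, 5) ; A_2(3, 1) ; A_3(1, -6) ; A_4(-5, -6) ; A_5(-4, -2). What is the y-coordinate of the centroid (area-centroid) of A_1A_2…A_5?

-171/98

Apply the shoelace (surveyor's) formula. First the cross-terms c_i = x_i·y_{i+1} − x_{i+1}·y_i:
  -13, -19, -36, -14, -16  ⇒  2A = -98, A = -49.
Then Σ (y_i + y_{i+1})·c_i = 513, so ȳ = 513 / (6·(-49)) = -171/98.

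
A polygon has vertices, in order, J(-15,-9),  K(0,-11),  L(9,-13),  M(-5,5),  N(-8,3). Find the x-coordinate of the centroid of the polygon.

-780/193

Apply Gauss's area formula. First the cross-terms c_i = x_i·y_{i+1} − x_{i+1}·y_i:
  165, 99, -20, 25, 117  ⇒  2A = 386, A = 193.
Then Σ (x_i + x_{i+1})·c_i = -4680, so x̄ = -4680 / (6·193) = -780/193.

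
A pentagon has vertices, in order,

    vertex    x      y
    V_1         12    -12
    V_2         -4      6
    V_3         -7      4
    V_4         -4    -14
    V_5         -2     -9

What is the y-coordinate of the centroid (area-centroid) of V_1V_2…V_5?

Apply the shoelace (surveyor's) formula. First the cross-terms c_i = x_i·y_{i+1} − x_{i+1}·y_i:
  24, 26, 114, 8, 132  ⇒  2A = 304, A = 152.
Then Σ (y_i + y_{i+1})·c_i = -3980, so ȳ = -3980 / (6·152) = -995/228.

-995/228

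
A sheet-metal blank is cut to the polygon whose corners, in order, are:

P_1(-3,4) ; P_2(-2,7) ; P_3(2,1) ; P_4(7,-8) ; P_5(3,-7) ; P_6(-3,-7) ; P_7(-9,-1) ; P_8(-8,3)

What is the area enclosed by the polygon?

Cross-terms: -13, -16, -23, -25, -42, -60, -35, -23  ⇒  Σ = -237
Area = |Σ|/2 = 118.5.

118.5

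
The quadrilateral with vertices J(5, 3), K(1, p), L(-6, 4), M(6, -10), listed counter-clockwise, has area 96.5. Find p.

8

Write out the shoelace sum; only the two edges meeting at K involve p:
2·Area = [(5·p − 1·3) + (1·4 − (-6)·p)] + 104
       = 11·p + 105 = 193
⇒ p = 8.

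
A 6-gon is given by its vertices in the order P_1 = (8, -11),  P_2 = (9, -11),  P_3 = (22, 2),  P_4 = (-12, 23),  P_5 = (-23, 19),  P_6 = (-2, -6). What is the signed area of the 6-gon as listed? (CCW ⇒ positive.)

Σ = (11) + (260) + (530) + (301) + (176) + (70) = 1348
Signed area = Σ/2 = 674 (positive ⇒ counter-clockwise traversal).

674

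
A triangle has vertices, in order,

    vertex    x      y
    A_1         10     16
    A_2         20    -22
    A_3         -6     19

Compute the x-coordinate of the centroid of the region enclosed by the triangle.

Apply Gauss's area formula. First the cross-terms c_i = x_i·y_{i+1} − x_{i+1}·y_i:
  -540, 248, -286  ⇒  2A = -578, A = -289.
Then Σ (x_i + x_{i+1})·c_i = -13872, so x̄ = -13872 / (6·(-289)) = 8.

8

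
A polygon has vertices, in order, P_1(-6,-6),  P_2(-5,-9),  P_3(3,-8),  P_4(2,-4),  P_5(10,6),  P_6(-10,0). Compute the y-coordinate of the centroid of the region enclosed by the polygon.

-481/267

Apply the surveyor's formula. First the cross-terms c_i = x_i·y_{i+1} − x_{i+1}·y_i:
  24, 67, 4, 52, 60, 60  ⇒  2A = 267, A = 133.5.
Then Σ (y_i + y_{i+1})·c_i = -1443, so ȳ = -1443 / (6·133.5) = -481/267.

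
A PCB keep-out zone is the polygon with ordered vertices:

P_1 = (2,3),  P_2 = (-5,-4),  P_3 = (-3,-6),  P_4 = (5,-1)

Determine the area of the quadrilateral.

37.5

Σ = (7) + (18) + (33) + (17) = 75
Area = |Σ|/2 = 37.5.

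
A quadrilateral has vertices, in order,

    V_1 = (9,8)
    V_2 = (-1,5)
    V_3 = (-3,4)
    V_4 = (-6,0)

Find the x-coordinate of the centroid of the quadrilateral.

1/6

Apply Gauss's area formula. First the cross-terms c_i = x_i·y_{i+1} − x_{i+1}·y_i:
  53, 11, 24, -48  ⇒  2A = 40, A = 20.
Then Σ (x_i + x_{i+1})·c_i = 20, so x̄ = 20 / (6·20) = 1/6.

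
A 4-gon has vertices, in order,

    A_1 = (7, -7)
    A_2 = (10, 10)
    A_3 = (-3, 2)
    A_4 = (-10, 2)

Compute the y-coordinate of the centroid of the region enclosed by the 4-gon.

Apply Gauss's area formula. First the cross-terms c_i = x_i·y_{i+1} − x_{i+1}·y_i:
  140, 50, 14, 56  ⇒  2A = 260, A = 130.
Then Σ (y_i + y_{i+1})·c_i = 796, so ȳ = 796 / (6·130) = 199/195.

199/195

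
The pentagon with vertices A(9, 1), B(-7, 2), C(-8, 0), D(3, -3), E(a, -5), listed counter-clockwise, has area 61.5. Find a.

7

Write out the shoelace sum; only the two edges meeting at E involve a:
2·Area = [(3·(-5) − a·(-3)) + (a·1 − 9·(-5))] + 65
       = 4·a + 95 = 123
⇒ a = 7.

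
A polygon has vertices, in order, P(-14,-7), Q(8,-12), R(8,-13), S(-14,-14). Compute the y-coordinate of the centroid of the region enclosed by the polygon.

-11.25

Apply Gauss's area formula. First the cross-terms c_i = x_i·y_{i+1} − x_{i+1}·y_i:
  224, -8, -294, -98  ⇒  2A = -176, A = -88.
Then Σ (y_i + y_{i+1})·c_i = 5940, so ȳ = 5940 / (6·(-88)) = -11.25.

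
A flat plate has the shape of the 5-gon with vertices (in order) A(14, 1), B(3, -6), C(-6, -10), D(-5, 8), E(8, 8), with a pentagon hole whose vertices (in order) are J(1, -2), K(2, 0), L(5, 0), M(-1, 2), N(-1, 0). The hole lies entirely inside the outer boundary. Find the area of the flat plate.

220.5

Outer boundary:
Cross-terms: -87, -66, -98, -104, -104  ⇒  Σ = -459
Area = |Σ|/2 = 229.5.
Hole:
Apply the surveyor's formula: 2A = Σ (x_i·y_{i+1} − x_{i+1}·y_i), indices taken mod 5.
Σ = (4) + (0) + (10) + (2) + (2) = 18
Area = |Σ|/2 = 9.
Net area = 229.5 − 9 = 220.5.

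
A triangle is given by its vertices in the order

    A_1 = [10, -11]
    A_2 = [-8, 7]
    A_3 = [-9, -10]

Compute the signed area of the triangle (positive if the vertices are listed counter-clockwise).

162

Apply Gauss's area formula: 2A = Σ (x_i·y_{i+1} − x_{i+1}·y_i), indices taken mod 3.
A_1→A_2: (10)(7) − (-8)(-11) = -18
A_2→A_3: (-8)(-10) − (-9)(7) = 143
A_3→A_1: (-9)(-11) − (10)(-10) = 199
Σ = 324
Signed area = Σ/2 = 162 (positive ⇒ counter-clockwise traversal).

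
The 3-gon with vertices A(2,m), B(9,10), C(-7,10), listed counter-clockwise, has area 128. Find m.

-6

Write out the shoelace sum; only the two edges meeting at A involve m:
2·Area = [((-7)·m − 2·10) + (2·10 − 9·m)] + 160
       = -16·m + 160 = 256
⇒ m = -6.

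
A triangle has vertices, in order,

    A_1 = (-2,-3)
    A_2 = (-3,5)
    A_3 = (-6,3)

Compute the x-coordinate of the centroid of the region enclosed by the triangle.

Apply the shoelace (surveyor's) formula. First the cross-terms c_i = x_i·y_{i+1} − x_{i+1}·y_i:
  -19, 21, 24  ⇒  2A = 26, A = 13.
Then Σ (x_i + x_{i+1})·c_i = -286, so x̄ = -286 / (6·13) = -11/3.

-11/3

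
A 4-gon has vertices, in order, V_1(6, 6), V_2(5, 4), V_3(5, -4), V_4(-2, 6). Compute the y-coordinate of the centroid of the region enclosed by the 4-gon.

74/27

Apply the shoelace formula. First the cross-terms c_i = x_i·y_{i+1} − x_{i+1}·y_i:
  -6, -40, 22, -48  ⇒  2A = -72, A = -36.
Then Σ (y_i + y_{i+1})·c_i = -592, so ȳ = -592 / (6·(-36)) = 74/27.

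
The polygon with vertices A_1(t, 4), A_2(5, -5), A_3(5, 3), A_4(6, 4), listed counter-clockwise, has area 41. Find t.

The doubled signed area Σ (x_i y_{i+1} − x_{i+1} y_i) is linear in t.
With t=0 it equals 46; the coefficient of t is -9 (from the two edges through A_1).
So -9·t + 46 = 2·41 = 82 ⇒ t = -4.

-4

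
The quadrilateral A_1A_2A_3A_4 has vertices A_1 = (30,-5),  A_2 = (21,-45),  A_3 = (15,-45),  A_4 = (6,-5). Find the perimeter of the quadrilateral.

|A_1A_2| = √((-9)² + (-40)²) = √1681 = 41
|A_2A_3| = √((-6)² + (0)²) = √36 = 6
|A_3A_4| = √((-9)² + (40)²) = √1681 = 41
|A_4A_1| = √((24)² + (0)²) = √576 = 24
Perimeter = 41 + 6 + 41 + 24 = 112.

112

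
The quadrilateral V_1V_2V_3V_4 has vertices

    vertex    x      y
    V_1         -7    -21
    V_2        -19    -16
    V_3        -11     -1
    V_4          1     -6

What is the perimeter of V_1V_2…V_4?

60

|V_1V_2| = √((-12)² + (5)²) = √169 = 13
|V_2V_3| = √((8)² + (15)²) = √289 = 17
|V_3V_4| = √((12)² + (-5)²) = √169 = 13
|V_4V_1| = √((-8)² + (-15)²) = √289 = 17
Perimeter = 13 + 17 + 13 + 17 = 60.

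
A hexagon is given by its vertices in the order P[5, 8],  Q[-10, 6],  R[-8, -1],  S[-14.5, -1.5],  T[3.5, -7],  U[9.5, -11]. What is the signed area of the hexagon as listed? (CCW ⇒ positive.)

215.625

Cross-terms: 110, 58, -2.5, 106.75, 28, 131  ⇒  Σ = 431.25
Signed area = Σ/2 = 215.625 (positive ⇒ counter-clockwise traversal).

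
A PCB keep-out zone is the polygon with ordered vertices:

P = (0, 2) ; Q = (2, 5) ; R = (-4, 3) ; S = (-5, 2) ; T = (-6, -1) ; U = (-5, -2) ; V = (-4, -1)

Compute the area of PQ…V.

21

Apply Gauss's area formula: 2A = Σ (x_i·y_{i+1} − x_{i+1}·y_i), indices taken mod 7.
P→Q: (0)(5) − (2)(2) = -4
Q→R: (2)(3) − (-4)(5) = 26
R→S: (-4)(2) − (-5)(3) = 7
S→T: (-5)(-1) − (-6)(2) = 17
T→U: (-6)(-2) − (-5)(-1) = 7
U→V: (-5)(-1) − (-4)(-2) = -3
V→P: (-4)(2) − (0)(-1) = -8
Σ = 42
Area = |Σ|/2 = 21.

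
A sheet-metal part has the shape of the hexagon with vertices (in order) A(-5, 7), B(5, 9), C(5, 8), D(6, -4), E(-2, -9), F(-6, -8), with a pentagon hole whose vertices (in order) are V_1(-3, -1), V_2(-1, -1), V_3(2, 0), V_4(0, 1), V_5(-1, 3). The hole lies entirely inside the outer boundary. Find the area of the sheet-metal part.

Outer boundary:
Σ = (-80) + (-5) + (-68) + (-62) + (-38) + (-82) = -335
Area = |Σ|/2 = 167.5.
Hole:
Apply the surveyor's formula: 2A = Σ (x_i·y_{i+1} − x_{i+1}·y_i), indices taken mod 5.
Σ = (2) + (2) + (2) + (1) + (10) = 17
Area = |Σ|/2 = 8.5.
Net area = 167.5 − 8.5 = 159.

159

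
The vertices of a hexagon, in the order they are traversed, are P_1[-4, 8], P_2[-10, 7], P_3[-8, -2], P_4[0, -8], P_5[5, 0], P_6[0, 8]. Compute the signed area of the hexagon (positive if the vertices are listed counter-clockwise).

152

Σ = (52) + (76) + (64) + (40) + (40) + (32) = 304
Signed area = Σ/2 = 152 (positive ⇒ counter-clockwise traversal).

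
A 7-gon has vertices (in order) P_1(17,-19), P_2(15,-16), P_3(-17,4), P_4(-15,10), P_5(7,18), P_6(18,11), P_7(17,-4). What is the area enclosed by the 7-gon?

Apply the surveyor's formula: 2A = Σ (x_i·y_{i+1} − x_{i+1}·y_i), indices taken mod 7.
Σ = (13) + (-212) + (-110) + (-340) + (-247) + (-259) + (-255) = -1410
Area = |Σ|/2 = 705.

705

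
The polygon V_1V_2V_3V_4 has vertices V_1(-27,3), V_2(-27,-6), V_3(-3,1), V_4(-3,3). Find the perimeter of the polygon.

60

|V_1V_2| = √((0)² + (-9)²) = √81 = 9
|V_2V_3| = √((24)² + (7)²) = √625 = 25
|V_3V_4| = √((0)² + (2)²) = √4 = 2
|V_4V_1| = √((-24)² + (0)²) = √576 = 24
Perimeter = 9 + 25 + 2 + 24 = 60.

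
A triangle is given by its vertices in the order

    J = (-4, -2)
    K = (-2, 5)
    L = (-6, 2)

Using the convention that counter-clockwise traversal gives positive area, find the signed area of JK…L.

Σ = (-24) + (26) + (20) = 22
Signed area = Σ/2 = 11 (positive ⇒ counter-clockwise traversal).

11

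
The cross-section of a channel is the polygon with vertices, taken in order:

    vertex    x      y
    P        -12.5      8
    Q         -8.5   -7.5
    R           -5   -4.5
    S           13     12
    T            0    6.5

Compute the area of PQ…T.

Apply Gauss's area formula: 2A = Σ (x_i·y_{i+1} − x_{i+1}·y_i), indices taken mod 5.
Cross-terms: 161.75, 0.75, -1.5, 84.5, 81.25  ⇒  Σ = 326.75
Area = |Σ|/2 = 163.375.

163.375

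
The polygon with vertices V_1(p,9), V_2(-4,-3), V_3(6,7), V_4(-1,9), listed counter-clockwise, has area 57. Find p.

-3

The doubled signed area Σ (x_i y_{i+1} − x_{i+1} y_i) is linear in p.
With p=0 it equals 78; the coefficient of p is -12 (from the two edges through V_1).
So -12·p + 78 = 2·57 = 114 ⇒ p = -3.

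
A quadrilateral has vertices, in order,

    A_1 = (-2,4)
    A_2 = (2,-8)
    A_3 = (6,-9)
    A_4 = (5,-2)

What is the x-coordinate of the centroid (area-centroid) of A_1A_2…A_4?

Apply the shoelace formula. First the cross-terms c_i = x_i·y_{i+1} − x_{i+1}·y_i:
  8, 30, 33, 16  ⇒  2A = 87, A = 43.5.
Then Σ (x_i + x_{i+1})·c_i = 651, so x̄ = 651 / (6·43.5) = 217/87.

217/87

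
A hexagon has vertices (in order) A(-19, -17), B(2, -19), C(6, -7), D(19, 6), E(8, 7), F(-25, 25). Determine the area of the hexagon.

Apply the surveyor's formula: 2A = Σ (x_i·y_{i+1} − x_{i+1}·y_i), indices taken mod 6.
A→B: (-19)(-19) − (2)(-17) = 395
B→C: (2)(-7) − (6)(-19) = 100
C→D: (6)(6) − (19)(-7) = 169
D→E: (19)(7) − (8)(6) = 85
E→F: (8)(25) − (-25)(7) = 375
F→A: (-25)(-17) − (-19)(25) = 900
Σ = 2024
Area = |Σ|/2 = 1012.

1012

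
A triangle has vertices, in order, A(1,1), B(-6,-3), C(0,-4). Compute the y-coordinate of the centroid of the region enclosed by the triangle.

-2

Apply the surveyor's formula. First the cross-terms c_i = x_i·y_{i+1} − x_{i+1}·y_i:
  3, 24, 4  ⇒  2A = 31, A = 15.5.
Then Σ (y_i + y_{i+1})·c_i = -186, so ȳ = -186 / (6·15.5) = -2.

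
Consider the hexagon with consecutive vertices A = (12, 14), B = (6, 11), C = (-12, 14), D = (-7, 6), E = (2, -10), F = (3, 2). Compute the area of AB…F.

Cross-terms: 48, 216, 26, 58, 34, 18  ⇒  Σ = 400
Area = |Σ|/2 = 200.

200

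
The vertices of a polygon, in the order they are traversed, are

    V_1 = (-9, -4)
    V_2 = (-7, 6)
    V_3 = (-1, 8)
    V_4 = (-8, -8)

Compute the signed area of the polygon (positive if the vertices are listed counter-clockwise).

-50

Apply the shoelace (surveyor's) formula: 2A = Σ (x_i·y_{i+1} − x_{i+1}·y_i), indices taken mod 4.
Cross-terms: -82, -50, 72, -40  ⇒  Σ = -100
Signed area = Σ/2 = -50 (negative ⇒ clockwise traversal).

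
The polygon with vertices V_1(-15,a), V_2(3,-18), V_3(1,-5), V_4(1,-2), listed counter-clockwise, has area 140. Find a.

Write out the shoelace sum; only the two edges meeting at V_1 involve a:
2·Area = [(1·a − (-15)·(-2)) + ((-15)·(-18) − 3·a)] + 6
       = -2·a + 246 = 280
⇒ a = -17.

-17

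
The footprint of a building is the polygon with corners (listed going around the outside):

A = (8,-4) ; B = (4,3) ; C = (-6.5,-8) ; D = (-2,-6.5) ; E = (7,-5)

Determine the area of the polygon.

60.625

Apply the shoelace formula: 2A = Σ (x_i·y_{i+1} − x_{i+1}·y_i), indices taken mod 5.
Σ = (40) + (-12.5) + (26.25) + (55.5) + (12) = 121.25
Area = |Σ|/2 = 60.625.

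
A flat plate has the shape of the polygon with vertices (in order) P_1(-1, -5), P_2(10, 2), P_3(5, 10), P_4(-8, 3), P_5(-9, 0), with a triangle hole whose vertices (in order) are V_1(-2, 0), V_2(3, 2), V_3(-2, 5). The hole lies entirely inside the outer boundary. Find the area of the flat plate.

Outer boundary:
Apply the shoelace (surveyor's) formula: 2A = Σ (x_i·y_{i+1} − x_{i+1}·y_i), indices taken mod 5.
Σ = (48) + (90) + (95) + (27) + (45) = 305
Area = |Σ|/2 = 152.5.
Hole:
Apply Gauss's area formula: 2A = Σ (x_i·y_{i+1} − x_{i+1}·y_i), indices taken mod 3.
Σ = (-4) + (19) + (10) = 25
Area = |Σ|/2 = 12.5.
Net area = 152.5 − 12.5 = 140.

140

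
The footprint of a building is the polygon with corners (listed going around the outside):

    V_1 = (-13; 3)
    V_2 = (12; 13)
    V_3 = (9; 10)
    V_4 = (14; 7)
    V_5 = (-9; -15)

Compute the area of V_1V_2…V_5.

324

Σ = (-205) + (3) + (-77) + (-147) + (-222) = -648
Area = |Σ|/2 = 324.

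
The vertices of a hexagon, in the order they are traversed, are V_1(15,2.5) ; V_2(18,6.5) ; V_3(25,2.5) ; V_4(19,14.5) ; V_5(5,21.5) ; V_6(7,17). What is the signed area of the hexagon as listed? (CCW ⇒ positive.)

Apply Gauss's area formula: 2A = Σ (x_i·y_{i+1} − x_{i+1}·y_i), indices taken mod 6.
Σ = (52.5) + (-117.5) + (315) + (336) + (-65.5) + (-237.5) = 283
Signed area = Σ/2 = 141.5 (positive ⇒ counter-clockwise traversal).

141.5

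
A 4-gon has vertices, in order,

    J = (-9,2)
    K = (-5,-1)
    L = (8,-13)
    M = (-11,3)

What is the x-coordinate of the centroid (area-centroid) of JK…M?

Apply the surveyor's formula. First the cross-terms c_i = x_i·y_{i+1} − x_{i+1}·y_i:
  19, 73, -119, 5  ⇒  2A = -22, A = -11.
Then Σ (x_i + x_{i+1})·c_i = 210, so x̄ = 210 / (6·(-11)) = -35/11.

-35/11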